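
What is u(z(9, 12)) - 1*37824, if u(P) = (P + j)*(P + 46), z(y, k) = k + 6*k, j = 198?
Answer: -1164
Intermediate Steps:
z(y, k) = 7*k
u(P) = (46 + P)*(198 + P) (u(P) = (P + 198)*(P + 46) = (198 + P)*(46 + P) = (46 + P)*(198 + P))
u(z(9, 12)) - 1*37824 = (9108 + (7*12)² + 244*(7*12)) - 1*37824 = (9108 + 84² + 244*84) - 37824 = (9108 + 7056 + 20496) - 37824 = 36660 - 37824 = -1164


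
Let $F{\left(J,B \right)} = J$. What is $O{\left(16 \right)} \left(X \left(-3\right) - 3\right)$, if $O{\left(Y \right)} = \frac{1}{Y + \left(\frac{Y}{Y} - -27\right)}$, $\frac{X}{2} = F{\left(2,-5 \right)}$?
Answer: $- \frac{15}{44} \approx -0.34091$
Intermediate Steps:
$X = 4$ ($X = 2 \cdot 2 = 4$)
$O{\left(Y \right)} = \frac{1}{28 + Y}$ ($O{\left(Y \right)} = \frac{1}{Y + \left(1 + 27\right)} = \frac{1}{Y + 28} = \frac{1}{28 + Y}$)
$O{\left(16 \right)} \left(X \left(-3\right) - 3\right) = \frac{4 \left(-3\right) - 3}{28 + 16} = \frac{-12 - 3}{44} = \frac{1}{44} \left(-15\right) = - \frac{15}{44}$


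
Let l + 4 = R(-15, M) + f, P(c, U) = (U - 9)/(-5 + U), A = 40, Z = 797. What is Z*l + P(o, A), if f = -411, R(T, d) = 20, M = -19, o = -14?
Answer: -11018494/35 ≈ -3.1481e+5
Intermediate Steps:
P(c, U) = (-9 + U)/(-5 + U)
l = -395 (l = -4 + (20 - 411) = -4 - 391 = -395)
Z*l + P(o, A) = 797*(-395) + (-9 + 40)/(-5 + 40) = -314815 + 31/35 = -11018494/35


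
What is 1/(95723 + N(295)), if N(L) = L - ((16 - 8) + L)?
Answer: 1/95715 ≈ 1.0448e-5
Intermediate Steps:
N(L) = -8 (N(L) = L - (8 + L) = L + (-8 - L) = -8)
1/(95723 + N(295)) = 1/(95723 - 8) = 1/95715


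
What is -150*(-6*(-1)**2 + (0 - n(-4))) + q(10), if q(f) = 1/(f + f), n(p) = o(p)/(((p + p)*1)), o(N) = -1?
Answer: 4594/5 ≈ 918.80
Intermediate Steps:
n(p) = -1/(2*p) (n(p) = -1/((p + p)*1) = -1/((2*p)*1) = -1/(2*p))
q(f) = 1/(2*f)
-150*(-6*(-1)**2 + (0 - n(-4))) + q(10) = -150*(-6*(-1)**2 + (0 - (-1)/(2*(-4)))) + (1/2)/10 = -150*(-6*1 + (0 - (-1)*(-1)/(2*4))) + (1/2)*(1/10) = -150*(-6 + (0 - 1*1/8)) + 1/20 = -150*(-6 + (0 - 1/8)) + 1/20 = -150*(-6 - 1/8) + 1/20 = -150*(-49/8) + 1/20 = 3675/4 + 1/20 = 4594/5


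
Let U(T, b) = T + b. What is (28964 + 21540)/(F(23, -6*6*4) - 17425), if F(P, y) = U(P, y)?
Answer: -25252/8773 ≈ -2.8784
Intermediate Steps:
F(P, y) = P + y
(28964 + 21540)/(F(23, -6*6*4) - 17425) = (28964 + 21540)/((23 - 6*6*4) - 17425) = 50504/((23 - 36*4) - 17425) = 50504/((23 - 144) - 17425) = 50504/(-121 - 17425) = 50504/(-17546) = 50504*(-1/17546) = -25252/8773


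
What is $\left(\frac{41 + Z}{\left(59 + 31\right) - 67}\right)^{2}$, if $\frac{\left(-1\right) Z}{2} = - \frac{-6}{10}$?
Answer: $\frac{39601}{13225} \approx 2.9944$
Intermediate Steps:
$Z = - \frac{6}{5}$ ($Z = - 2 \left(- \frac{-6}{10}\right) = - 2 \left(\left(-1\right) \left(- \frac{3}{5}\right)\right) = \left(-2\right) \frac{3}{5} = - \frac{6}{5} \approx -1.2$)
$\left(\frac{41 + Z}{\left(59 + 31\right) - 67}\right)^{2} = \left(\frac{41 - \frac{6}{5}}{\left(59 + 31\right) - 67}\right)^{2} = \left(\frac{199}{5 \left(90 - 67\right)}\right)^{2} = \left(\frac{199}{5 \cdot 23}\right)^{2} = \left(\frac{199}{5} \cdot \frac{1}{23}\right)^{2} = \left(\frac{199}{115}\right)^{2} = \frac{39601}{13225}$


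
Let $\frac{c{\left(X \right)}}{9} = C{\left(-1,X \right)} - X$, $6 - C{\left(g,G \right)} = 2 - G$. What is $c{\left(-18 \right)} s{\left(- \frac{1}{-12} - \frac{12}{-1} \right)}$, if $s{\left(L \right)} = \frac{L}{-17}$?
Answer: $- \frac{435}{17} \approx -25.588$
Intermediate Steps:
$s{\left(L \right)} = - \frac{L}{17}$ ($s{\left(L \right)} = L \left(- \frac{1}{17}\right) = - \frac{L}{17}$)
$C{\left(g,G \right)} = 4 + G$ ($C{\left(g,G \right)} = 6 - \left(2 - G\right) = 6 + \left(-2 + G\right) = 4 + G$)
$c{\left(X \right)} = 36$ ($c{\left(X \right)} = 9 \left(\left(4 + X\right) - X\right) = 9 \cdot 4 = 36$)
$c{\left(-18 \right)} s{\left(- \frac{1}{-12} - \frac{12}{-1} \right)} = 36 \left(- \frac{- \frac{1}{-12} - \frac{12}{-1}}{17}\right) = 36 \left(- \frac{\left(-1\right) \left(- \frac{1}{12}\right) - -12}{17}\right) = 36 \left(- \frac{\frac{1}{12} + 12}{17}\right) = 36 \left(\left(- \frac{1}{17}\right) \frac{145}{12}\right) = 36 \left(- \frac{145}{204}\right) = - \frac{435}{17}$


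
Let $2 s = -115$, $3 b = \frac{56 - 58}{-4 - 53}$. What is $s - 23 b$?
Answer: $- \frac{19757}{342} \approx -57.769$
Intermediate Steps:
$b = \frac{2}{171}$ ($b = \frac{\left(56 - 58\right) \frac{1}{-4 - 53}}{3} = \frac{\left(-2\right) \frac{1}{-57}}{3} = \frac{\left(-2\right) \left(- \frac{1}{57}\right)}{3} = \frac{1}{3} \cdot \frac{2}{57} = \frac{2}{171} \approx 0.011696$)
$s = - \frac{115}{2}$ ($s = \frac{1}{2} \left(-115\right) = - \frac{115}{2} \approx -57.5$)
$s - 23 b = - \frac{115}{2} - \frac{46}{171} = - \frac{19757}{342}$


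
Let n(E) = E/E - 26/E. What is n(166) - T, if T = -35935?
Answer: 2982675/83 ≈ 35936.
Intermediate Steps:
n(E) = 1 - 26/E
n(166) - T = (-26 + 166)/166 - 1*(-35935) = (1/166)*140 + 35935 = 70/83 + 35935 = 2982675/83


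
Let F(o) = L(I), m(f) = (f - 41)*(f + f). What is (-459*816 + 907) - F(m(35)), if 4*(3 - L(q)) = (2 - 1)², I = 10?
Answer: -1494559/4 ≈ -3.7364e+5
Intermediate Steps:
m(f) = 2*f*(-41 + f) (m(f) = (-41 + f)*(2*f) = 2*f*(-41 + f))
L(q) = 11/4 (L(q) = 3 - (2 - 1)²/4 = 3 - ¼*1² = 3 - ¼*1 = 3 - ¼ = 11/4)
F(o) = 11/4
(-459*816 + 907) - F(m(35)) = (-459*816 + 907) - 1*11/4 = (-374544 + 907) - 11/4 = -373637 - 11/4 = -1494559/4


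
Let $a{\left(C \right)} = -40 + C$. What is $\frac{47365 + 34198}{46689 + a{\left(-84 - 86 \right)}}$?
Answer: $\frac{81563}{46479} \approx 1.7548$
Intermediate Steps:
$\frac{47365 + 34198}{46689 + a{\left(-84 - 86 \right)}} = \frac{47365 + 34198}{46689 - 210} = \frac{81563}{46689 - 210} = \frac{81563}{46479}$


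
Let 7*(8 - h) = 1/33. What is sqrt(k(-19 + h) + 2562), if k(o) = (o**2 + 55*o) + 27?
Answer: sqrt(112317283)/231 ≈ 45.879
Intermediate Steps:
h = 1847/231 (h = 8 - 1/7/33 = 8 - 1/7*1/33 = 8 - 1/231 = 1847/231 ≈ 7.9957)
k(o) = 27 + o**2 + 55*o
sqrt(k(-19 + h) + 2562) = sqrt((27 + (-19 + 1847/231)**2 + 55*(-19 + 1847/231)) + 2562) = sqrt((27 + (-2542/231)**2 + 55*(-2542/231)) + 2562) = sqrt((27 + 6461764/53361 - 12710/21) + 2562) = sqrt(-24393599/53361 + 2562) = sqrt(112317283/53361) = sqrt(112317283)/231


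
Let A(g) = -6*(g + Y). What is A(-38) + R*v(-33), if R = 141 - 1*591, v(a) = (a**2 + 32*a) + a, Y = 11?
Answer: 162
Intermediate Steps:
v(a) = a**2 + 33*a
R = -450 (R = 141 - 591 = -450)
A(g) = -66 - 6*g (A(g) = -6*(g + 11) = -6*(11 + g) = -66 - 6*g)
A(-38) + R*v(-33) = (-66 - 6*(-38)) - (-14850)*(33 - 33) = (-66 + 228) - (-14850)*0 = 162 - 450*0 = 162 + 0 = 162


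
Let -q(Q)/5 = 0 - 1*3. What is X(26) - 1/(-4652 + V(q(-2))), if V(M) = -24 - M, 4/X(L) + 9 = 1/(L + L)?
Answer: -975261/2190697 ≈ -0.44518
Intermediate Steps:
q(Q) = 15 (q(Q) = -5*(0 - 1*3) = -5*(0 - 3) = -5*(-3) = 15)
X(L) = 4/(-9 + 1/(2*L)) (X(L) = 4/(-9 + 1/(L + L)) = 4/(-9 + 1/(2*L)))
X(26) - 1/(-4652 + V(q(-2))) = -8*26/(-1 + 18*26) - 1/(-4652 + (-24 - 1*15)) = -8*26/(-1 + 468) - 1/(-4652 + (-24 - 15)) = -8*26/467 - 1/(-4652 - 39) = -8*26*1/467 - 1/(-4691) = -208/467 - 1*(-1/4691) = -208/467 + 1/4691 = -975261/2190697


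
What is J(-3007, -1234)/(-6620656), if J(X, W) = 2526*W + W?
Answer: 222737/472904 ≈ 0.47100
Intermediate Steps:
J(X, W) = 2527*W
J(-3007, -1234)/(-6620656) = (2527*(-1234))/(-6620656) = -3118318*(-1/6620656) = 222737/472904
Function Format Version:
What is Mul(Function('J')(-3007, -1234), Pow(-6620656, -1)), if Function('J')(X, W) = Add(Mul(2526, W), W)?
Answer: Rational(222737, 472904) ≈ 0.47100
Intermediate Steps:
Function('J')(X, W) = Mul(2527, W)
Mul(Function('J')(-3007, -1234), Pow(-6620656, -1)) = Mul(Mul(2527, -1234), Pow(-6620656, -1)) = Mul(-3118318, Rational(-1, 6620656)) = Rational(222737, 472904)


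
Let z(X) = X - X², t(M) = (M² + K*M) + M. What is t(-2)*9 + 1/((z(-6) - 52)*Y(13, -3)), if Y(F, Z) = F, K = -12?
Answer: 285947/1222 ≈ 234.00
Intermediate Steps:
t(M) = M² - 11*M (t(M) = (M² - 12*M) + M = M² - 11*M)
t(-2)*9 + 1/((z(-6) - 52)*Y(13, -3)) = -2*(-11 - 2)*9 + 1/(-6*(1 - 1*(-6)) - 52*13) = -2*(-13)*9 + (1/13)/(-6*(1 + 6) - 52) = 26*9 + (1/13)/(-6*7 - 52) = 234 + (1/13)/(-42 - 52) = 234 + (1/13)/(-94) = 234 - 1/94*1/13 = 234 - 1/1222 = 285947/1222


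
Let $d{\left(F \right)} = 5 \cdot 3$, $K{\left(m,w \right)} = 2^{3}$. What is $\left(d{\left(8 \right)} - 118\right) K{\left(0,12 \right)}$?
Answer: $-824$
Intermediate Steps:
$K{\left(m,w \right)} = 8$
$d{\left(F \right)} = 15$
$\left(d{\left(8 \right)} - 118\right) K{\left(0,12 \right)} = \left(15 - 118\right) 8 = \left(-103\right) 8 = -824$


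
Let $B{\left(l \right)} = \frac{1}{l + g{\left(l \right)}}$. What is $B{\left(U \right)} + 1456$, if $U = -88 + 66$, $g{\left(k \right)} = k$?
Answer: $\frac{64063}{44} \approx 1456.0$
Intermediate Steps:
$U = -22$
$B{\left(l \right)} = \frac{1}{2 l}$ ($B{\left(l \right)} = \frac{1}{l + l} = \frac{1}{2 l}$)
$B{\left(U \right)} + 1456 = \frac{1}{2 \left(-22\right)} + 1456 = \frac{1}{2} \left(- \frac{1}{22}\right) + 1456 = - \frac{1}{44} + 1456 = \frac{64063}{44}$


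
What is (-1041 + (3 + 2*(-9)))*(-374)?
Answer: 394944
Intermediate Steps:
(-1041 + (3 + 2*(-9)))*(-374) = (-1041 + (3 - 18))*(-374) = (-1041 - 15)*(-374) = -1056*(-374) = 394944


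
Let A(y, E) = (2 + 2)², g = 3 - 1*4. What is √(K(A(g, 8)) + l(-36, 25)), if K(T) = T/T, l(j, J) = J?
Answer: √26 ≈ 5.0990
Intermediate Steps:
g = -1 (g = 3 - 4 = -1)
A(y, E) = 16 (A(y, E) = 4² = 16)
K(T) = 1
√(K(A(g, 8)) + l(-36, 25)) = √(1 + 25) = √26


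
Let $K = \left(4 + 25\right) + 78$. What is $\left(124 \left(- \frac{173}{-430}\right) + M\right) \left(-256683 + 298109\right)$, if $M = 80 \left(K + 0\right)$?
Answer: $\frac{76684745676}{215} \approx 3.5667 \cdot 10^{8}$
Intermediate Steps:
$K = 107$ ($K = 29 + 78 = 107$)
$M = 8560$ ($M = 80 \left(107 + 0\right) = 80 \cdot 107 = 8560$)
$\left(124 \left(- \frac{173}{-430}\right) + M\right) \left(-256683 + 298109\right) = \left(124 \left(- \frac{173}{-430}\right) + 8560\right) \left(-256683 + 298109\right) = \left(124 \left(\left(-173\right) \left(- \frac{1}{430}\right)\right) + 8560\right) 41426 = \left(124 \cdot \frac{173}{430} + 8560\right) 41426 = \left(\frac{10726}{215} + 8560\right) 41426 = \frac{1851126}{215} \cdot 41426 = \frac{76684745676}{215}$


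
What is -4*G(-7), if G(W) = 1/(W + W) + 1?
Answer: -26/7 ≈ -3.7143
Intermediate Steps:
G(W) = 1 + 1/(2*W) (G(W) = 1/(2*W) + 1 = 1 + 1/(2*W))
-4*G(-7) = -4*(½ - 7)/(-7) = -(-4)*(-13)/(7*2) = -4*13/14 = -26/7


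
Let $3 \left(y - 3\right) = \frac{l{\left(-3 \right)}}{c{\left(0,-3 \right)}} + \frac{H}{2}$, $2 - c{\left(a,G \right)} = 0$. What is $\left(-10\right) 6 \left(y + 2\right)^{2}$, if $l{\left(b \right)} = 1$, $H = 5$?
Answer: $-2160$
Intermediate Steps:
$c{\left(a,G \right)} = 2$ ($c{\left(a,G \right)} = 2 - 0 = 2 + 0 = 2$)
$y = 4$ ($y = 3 + \frac{1 \cdot \frac{1}{2} + \frac{5}{2}}{3} = 3 + \frac{1 \cdot \frac{1}{2} + 5 \cdot \frac{1}{2}}{3} = 3 + \frac{\frac{1}{2} + \frac{5}{2}}{3} = 3 + \frac{1}{3} \cdot 3 = 3 + 1 = 4$)
$\left(-10\right) 6 \left(y + 2\right)^{2} = \left(-10\right) 6 \left(4 + 2\right)^{2} = - 60 \cdot 6^{2} = \left(-60\right) 36 = -2160$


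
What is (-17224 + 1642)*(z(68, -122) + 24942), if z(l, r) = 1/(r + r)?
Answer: -47414833977/122 ≈ -3.8865e+8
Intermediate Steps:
z(l, r) = 1/(2*r)
(-17224 + 1642)*(z(68, -122) + 24942) = (-17224 + 1642)*((½)/(-122) + 24942) = -15582*((½)*(-1/122) + 24942) = -15582*(-1/244 + 24942) = -15582*6085847/244 = -47414833977/122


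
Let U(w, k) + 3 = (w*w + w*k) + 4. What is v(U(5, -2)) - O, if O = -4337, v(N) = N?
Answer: 4353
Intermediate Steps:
U(w, k) = 1 + w² + k*w (U(w, k) = -3 + ((w*w + w*k) + 4) = -3 + ((w² + k*w) + 4) = -3 + (4 + w² + k*w) = 1 + w² + k*w)
v(U(5, -2)) - O = (1 + 5² - 2*5) - 1*(-4337) = (1 + 25 - 10) + 4337 = 16 + 4337 = 4353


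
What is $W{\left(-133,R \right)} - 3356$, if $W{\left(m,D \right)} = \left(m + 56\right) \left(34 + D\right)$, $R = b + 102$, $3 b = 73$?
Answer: $- \frac{47105}{3} \approx -15702.0$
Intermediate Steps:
$b = \frac{73}{3}$ ($b = \frac{1}{3} \cdot 73 = \frac{73}{3} \approx 24.333$)
$R = \frac{379}{3}$ ($R = \frac{73}{3} + 102 = \frac{379}{3} \approx 126.33$)
$W{\left(m,D \right)} = \left(34 + D\right) \left(56 + m\right)$ ($W{\left(m,D \right)} = \left(56 + m\right) \left(34 + D\right) = \left(34 + D\right) \left(56 + m\right)$)
$W{\left(-133,R \right)} - 3356 = \left(1904 + 34 \left(-133\right) + 56 \cdot \frac{379}{3} + \frac{379}{3} \left(-133\right)\right) - 3356 = \left(1904 - 4522 + \frac{21224}{3} - \frac{50407}{3}\right) - 3356 = - \frac{37037}{3} - 3356 = - \frac{47105}{3}$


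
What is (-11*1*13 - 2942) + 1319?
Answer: -1766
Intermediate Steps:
(-11*1*13 - 2942) + 1319 = (-11*13 - 2942) + 1319 = (-143 - 2942) + 1319 = -3085 + 1319 = -1766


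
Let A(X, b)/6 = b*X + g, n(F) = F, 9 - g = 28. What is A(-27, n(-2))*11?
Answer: 2310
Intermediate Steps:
g = -19 (g = 9 - 1*28 = 9 - 28 = -19)
A(X, b) = -114 + 6*X*b (A(X, b) = 6*(b*X - 19) = 6*(X*b - 19) = 6*(-19 + X*b) = -114 + 6*X*b)
A(-27, n(-2))*11 = (-114 + 6*(-27)*(-2))*11 = (-114 + 324)*11 = 210*11 = 2310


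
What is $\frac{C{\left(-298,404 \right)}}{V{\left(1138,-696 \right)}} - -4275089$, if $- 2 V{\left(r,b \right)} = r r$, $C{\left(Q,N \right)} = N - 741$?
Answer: $\frac{2768214179795}{647522} \approx 4.2751 \cdot 10^{6}$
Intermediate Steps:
$C{\left(Q,N \right)} = -741 + N$ ($C{\left(Q,N \right)} = N - 741 = -741 + N$)
$V{\left(r,b \right)} = - \frac{r^{2}}{2}$ ($V{\left(r,b \right)} = - \frac{r r}{2} = - \frac{r^{2}}{2}$)
$\frac{C{\left(-298,404 \right)}}{V{\left(1138,-696 \right)}} - -4275089 = \frac{-741 + 404}{\left(- \frac{1}{2}\right) 1138^{2}} - -4275089 = - \frac{337}{\left(- \frac{1}{2}\right) 1295044} + 4275089 = - \frac{337}{-647522} + 4275089 = \left(-337\right) \left(- \frac{1}{647522}\right) + 4275089 = \frac{337}{647522} + 4275089 = \frac{2768214179795}{647522}$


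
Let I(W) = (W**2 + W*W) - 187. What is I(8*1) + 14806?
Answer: 14747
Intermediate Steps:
I(W) = -187 + 2*W**2 (I(W) = (W**2 + W**2) - 187 = 2*W**2 - 187 = -187 + 2*W**2)
I(8*1) + 14806 = (-187 + 2*(8*1)**2) + 14806 = (-187 + 2*8**2) + 14806 = (-187 + 2*64) + 14806 = (-187 + 128) + 14806 = -59 + 14806 = 14747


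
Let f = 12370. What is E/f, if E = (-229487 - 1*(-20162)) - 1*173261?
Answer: -191293/6185 ≈ -30.929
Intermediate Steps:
E = -382586 (E = (-229487 + 20162) - 173261 = -209325 - 173261 = -382586)
E/f = -382586/12370 = -382586*1/12370 = -191293/6185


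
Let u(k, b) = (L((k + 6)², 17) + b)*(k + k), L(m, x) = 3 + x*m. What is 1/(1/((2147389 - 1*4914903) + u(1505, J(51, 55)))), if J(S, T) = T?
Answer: 116824708636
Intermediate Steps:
L(m, x) = 3 + m*x
u(k, b) = 2*k*(3 + b + 17*(6 + k)²) (u(k, b) = ((3 + (k + 6)²*17) + b)*(k + k) = ((3 + (6 + k)²*17) + b)*(2*k) = ((3 + 17*(6 + k)²) + b)*(2*k) = (3 + b + 17*(6 + k)²)*(2*k) = 2*k*(3 + b + 17*(6 + k)²))
1/(1/((2147389 - 1*4914903) + u(1505, J(51, 55)))) = 1/(1/((2147389 - 1*4914903) + 2*1505*(3 + 55 + 17*(6 + 1505)²))) = 1/(1/((2147389 - 4914903) + 2*1505*(3 + 55 + 17*1511²))) = 1/(1/(-2767514 + 2*1505*(3 + 55 + 17*2283121))) = 1/(1/(-2767514 + 2*1505*(3 + 55 + 38813057))) = 1/(1/(-2767514 + 2*1505*38813115)) = 1/(1/(-2767514 + 116827476150)) = 1/(1/116824708636) = 116824708636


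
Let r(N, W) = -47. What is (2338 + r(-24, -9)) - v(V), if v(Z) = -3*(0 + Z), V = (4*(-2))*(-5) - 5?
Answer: 2396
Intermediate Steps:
V = 35 (V = -8*(-5) - 5 = 40 - 5 = 35)
v(Z) = -3*Z
(2338 + r(-24, -9)) - v(V) = (2338 - 47) - (-3)*35 = 2291 - 1*(-105) = 2291 + 105 = 2396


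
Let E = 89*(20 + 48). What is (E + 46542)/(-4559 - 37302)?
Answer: -52594/41861 ≈ -1.2564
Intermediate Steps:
E = 6052 (E = 89*68 = 6052)
(E + 46542)/(-4559 - 37302) = (6052 + 46542)/(-4559 - 37302) = 52594/(-41861) = 52594*(-1/41861) = -52594/41861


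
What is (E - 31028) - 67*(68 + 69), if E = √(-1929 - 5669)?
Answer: -40207 + I*√7598 ≈ -40207.0 + 87.167*I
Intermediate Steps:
E = I*√7598 (E = √(-7598) = I*√7598 ≈ 87.167*I)
(E - 31028) - 67*(68 + 69) = (I*√7598 - 31028) - 67*(68 + 69) = (-31028 + I*√7598) - 67*137 = (-31028 + I*√7598) - 9179 = -40207 + I*√7598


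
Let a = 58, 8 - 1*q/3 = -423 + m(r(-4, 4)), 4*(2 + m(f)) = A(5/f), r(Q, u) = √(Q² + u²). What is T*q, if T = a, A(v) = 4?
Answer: 75168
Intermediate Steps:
m(f) = -1 (m(f) = -2 + (¼)*4 = -2 + 1 = -1)
q = 1296 (q = 24 - 3*(-423 - 1) = 24 - 3*(-424) = 24 + 1272 = 1296)
T = 58
T*q = 58*1296 = 75168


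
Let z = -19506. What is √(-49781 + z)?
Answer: I*√69287 ≈ 263.22*I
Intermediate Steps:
√(-49781 + z) = √(-49781 - 19506) = √(-69287) = I*√69287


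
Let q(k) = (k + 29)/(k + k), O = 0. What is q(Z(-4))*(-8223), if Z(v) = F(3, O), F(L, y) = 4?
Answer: -271359/8 ≈ -33920.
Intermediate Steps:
Z(v) = 4
q(k) = (29 + k)/(2*k) (q(k) = (29 + k)/((2*k)) = (29 + k)*(1/(2*k)) = (29 + k)/(2*k))
q(Z(-4))*(-8223) = ((½)*(29 + 4)/4)*(-8223) = ((½)*(¼)*33)*(-8223) = (33/8)*(-8223) = -271359/8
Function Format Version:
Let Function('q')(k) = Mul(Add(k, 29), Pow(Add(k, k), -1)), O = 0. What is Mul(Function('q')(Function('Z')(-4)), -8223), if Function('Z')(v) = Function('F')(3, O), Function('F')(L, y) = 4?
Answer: Rational(-271359, 8) ≈ -33920.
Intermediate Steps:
Function('Z')(v) = 4
Function('q')(k) = Mul(Rational(1, 2), Pow(k, -1), Add(29, k)) (Function('q')(k) = Mul(Add(29, k), Pow(Mul(2, k), -1)) = Mul(Add(29, k), Mul(Rational(1, 2), Pow(k, -1))) = Mul(Rational(1, 2), Pow(k, -1), Add(29, k)))
Mul(Function('q')(Function('Z')(-4)), -8223) = Mul(Mul(Rational(1, 2), Pow(4, -1), Add(29, 4)), -8223) = Mul(Mul(Rational(1, 2), Rational(1, 4), 33), -8223) = Mul(Rational(33, 8), -8223) = Rational(-271359, 8)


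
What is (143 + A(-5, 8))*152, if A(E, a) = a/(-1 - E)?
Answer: 22040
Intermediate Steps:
(143 + A(-5, 8))*152 = (143 - 1*8/(1 - 5))*152 = (143 - 1*8/(-4))*152 = (143 - 1*8*(-¼))*152 = (143 + 2)*152 = 145*152 = 22040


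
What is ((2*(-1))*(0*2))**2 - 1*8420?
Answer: -8420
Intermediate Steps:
((2*(-1))*(0*2))**2 - 1*8420 = (-2*0)**2 - 8420 = 0**2 - 8420 = 0 - 8420 = -8420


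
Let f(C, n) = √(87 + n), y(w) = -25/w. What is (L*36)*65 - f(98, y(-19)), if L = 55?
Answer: 128700 - √31882/19 ≈ 1.2869e+5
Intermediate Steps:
(L*36)*65 - f(98, y(-19)) = (55*36)*65 - √(87 - 25/(-19)) = 1980*65 - √(87 - 25*(-1/19)) = 128700 - √(87 + 25/19) = 128700 - √(1678/19) = 128700 - √31882/19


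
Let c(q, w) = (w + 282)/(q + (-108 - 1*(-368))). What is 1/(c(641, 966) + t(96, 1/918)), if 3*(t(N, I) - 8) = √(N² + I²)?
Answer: -199949256864/19939673881081 + 7735986*√7766544385/19939673881081 ≈ 0.024163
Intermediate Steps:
t(N, I) = 8 + √(I² + N²)/3 (t(N, I) = 8 + √(N² + I²)/3 = 8 + √(I² + N²)/3)
c(q, w) = (282 + w)/(260 + q) (c(q, w) = (282 + w)/(q + (-108 + 368)) = (282 + w)/(q + 260) = (282 + w)/(260 + q))
1/(c(641, 966) + t(96, 1/918)) = 1/((282 + 966)/(260 + 641) + (8 + √((1/918)² + 96²)/3)) = 1/(1248/901 + (8 + √((1/918)² + 9216)/3)) = 1/((1/901)*1248 + (8 + √(1/842724 + 9216)/3)) = 1/(1248/901 + (8 + √(7766544385/842724)/3)) = 1/(1248/901 + (8 + (√7766544385/918)/3)) = 1/(1248/901 + (8 + √7766544385/2754)) = 1/(8456/901 + √7766544385/2754)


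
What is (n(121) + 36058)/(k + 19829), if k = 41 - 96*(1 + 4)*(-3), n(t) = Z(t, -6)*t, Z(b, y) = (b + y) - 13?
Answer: 4840/2131 ≈ 2.2712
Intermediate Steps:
Z(b, y) = -13 + b + y
n(t) = t*(-19 + t) (n(t) = (-13 + t - 6)*t = (-19 + t)*t = t*(-19 + t))
k = 1481 (k = 41 - 480*(-3) = 41 - 96*(-15) = 41 + 1440 = 1481)
(n(121) + 36058)/(k + 19829) = (121*(-19 + 121) + 36058)/(1481 + 19829) = (121*102 + 36058)/21310 = (12342 + 36058)*(1/21310) = 48400*(1/21310) = 4840/2131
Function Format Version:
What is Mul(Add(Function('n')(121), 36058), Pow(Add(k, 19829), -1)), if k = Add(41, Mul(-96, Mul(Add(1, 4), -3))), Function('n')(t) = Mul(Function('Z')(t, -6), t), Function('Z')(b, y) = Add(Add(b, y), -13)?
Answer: Rational(4840, 2131) ≈ 2.2712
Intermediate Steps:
Function('Z')(b, y) = Add(-13, b, y)
Function('n')(t) = Mul(t, Add(-19, t)) (Function('n')(t) = Mul(Add(-13, t, -6), t) = Mul(Add(-19, t), t) = Mul(t, Add(-19, t)))
k = 1481 (k = Add(41, Mul(-96, Mul(5, -3))) = Add(41, Mul(-96, -15)) = Add(41, 1440) = 1481)
Mul(Add(Function('n')(121), 36058), Pow(Add(k, 19829), -1)) = Mul(Add(Mul(121, Add(-19, 121)), 36058), Pow(Add(1481, 19829), -1)) = Mul(Add(Mul(121, 102), 36058), Pow(21310, -1)) = Mul(Add(12342, 36058), Rational(1, 21310)) = Mul(48400, Rational(1, 21310)) = Rational(4840, 2131)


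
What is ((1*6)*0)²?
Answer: 0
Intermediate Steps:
((1*6)*0)² = (6*0)² = 0² = 0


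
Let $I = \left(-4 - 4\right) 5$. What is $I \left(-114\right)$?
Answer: $4560$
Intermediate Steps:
$I = -40$ ($I = \left(-8\right) 5 = -40$)
$I \left(-114\right) = \left(-40\right) \left(-114\right) = 4560$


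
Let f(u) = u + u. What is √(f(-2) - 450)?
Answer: I*√454 ≈ 21.307*I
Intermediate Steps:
f(u) = 2*u
√(f(-2) - 450) = √(2*(-2) - 450) = √(-4 - 450) = √(-454) = I*√454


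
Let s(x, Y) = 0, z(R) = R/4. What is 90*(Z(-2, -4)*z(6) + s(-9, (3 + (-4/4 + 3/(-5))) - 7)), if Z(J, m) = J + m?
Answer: -810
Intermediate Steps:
z(R) = R/4 (z(R) = R*(¼) = R/4)
90*(Z(-2, -4)*z(6) + s(-9, (3 + (-4/4 + 3/(-5))) - 7)) = 90*((-2 - 4)*((¼)*6) + 0) = 90*(-6*3/2 + 0) = 90*(-9 + 0) = 90*(-9) = -810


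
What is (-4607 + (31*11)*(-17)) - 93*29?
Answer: -13101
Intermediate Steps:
(-4607 + (31*11)*(-17)) - 93*29 = (-4607 + 341*(-17)) - 2697 = (-4607 - 5797) - 2697 = -10404 - 2697 = -13101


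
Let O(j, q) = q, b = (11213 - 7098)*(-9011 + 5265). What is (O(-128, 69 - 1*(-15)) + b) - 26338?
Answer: -15441044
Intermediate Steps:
b = -15414790 (b = 4115*(-3746) = -15414790)
(O(-128, 69 - 1*(-15)) + b) - 26338 = ((69 - 1*(-15)) - 15414790) - 26338 = ((69 + 15) - 15414790) - 26338 = (84 - 15414790) - 26338 = -15414706 - 26338 = -15441044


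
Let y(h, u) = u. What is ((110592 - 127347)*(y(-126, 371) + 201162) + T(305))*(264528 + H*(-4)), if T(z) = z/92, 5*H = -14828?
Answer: -21465518927023600/23 ≈ -9.3328e+14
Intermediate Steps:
H = -14828/5 (H = (⅕)*(-14828) = -14828/5 ≈ -2965.6)
T(z) = z/92 (T(z) = z*(1/92) = z/92)
((110592 - 127347)*(y(-126, 371) + 201162) + T(305))*(264528 + H*(-4)) = ((110592 - 127347)*(371 + 201162) + (1/92)*305)*(264528 - 14828/5*(-4)) = (-16755*201533 + 305/92)*(264528 + 59312/5) = (-3376685415 + 305/92)*(1381952/5) = -310655057875/92*1381952/5 = -21465518927023600/23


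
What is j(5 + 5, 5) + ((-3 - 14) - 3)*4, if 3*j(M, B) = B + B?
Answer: -230/3 ≈ -76.667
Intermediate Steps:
j(M, B) = 2*B/3 (j(M, B) = (B + B)/3 = (2*B)/3 = 2*B/3)
j(5 + 5, 5) + ((-3 - 14) - 3)*4 = (⅔)*5 + ((-3 - 14) - 3)*4 = 10/3 + (-17 - 3)*4 = 10/3 - 20*4 = 10/3 - 80 = -230/3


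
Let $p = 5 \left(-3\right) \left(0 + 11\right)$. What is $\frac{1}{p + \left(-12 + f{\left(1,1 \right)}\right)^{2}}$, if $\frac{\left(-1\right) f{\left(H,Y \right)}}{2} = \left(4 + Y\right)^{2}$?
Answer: $\frac{1}{3679} \approx 0.00027181$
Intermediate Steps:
$f{\left(H,Y \right)} = - 2 \left(4 + Y\right)^{2}$
$p = -165$ ($p = \left(-15\right) 11 = -165$)
$\frac{1}{p + \left(-12 + f{\left(1,1 \right)}\right)^{2}} = \frac{1}{-165 + \left(-12 - 2 \left(4 + 1\right)^{2}\right)^{2}} = \frac{1}{-165 + \left(-12 - 2 \cdot 5^{2}\right)^{2}} = \frac{1}{-165 + \left(-12 - 50\right)^{2}} = \frac{1}{-165 + \left(-62\right)^{2}} = \frac{1}{-165 + 3844} = \frac{1}{3679}$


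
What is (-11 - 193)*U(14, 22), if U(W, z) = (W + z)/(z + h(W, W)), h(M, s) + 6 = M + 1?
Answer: -7344/31 ≈ -236.90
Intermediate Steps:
h(M, s) = -5 + M (h(M, s) = -6 + (M + 1) = -6 + (1 + M) = -5 + M)
U(W, z) = (W + z)/(-5 + W + z) (U(W, z) = (W + z)/(z + (-5 + W)) = (W + z)/(-5 + W + z))
(-11 - 193)*U(14, 22) = (-11 - 193)*((14 + 22)/(-5 + 14 + 22)) = -204*36/31 = -7344/31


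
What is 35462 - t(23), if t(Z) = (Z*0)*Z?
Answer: 35462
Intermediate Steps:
t(Z) = 0 (t(Z) = 0*Z = 0)
35462 - t(23) = 35462 - 1*0 = 35462 + 0 = 35462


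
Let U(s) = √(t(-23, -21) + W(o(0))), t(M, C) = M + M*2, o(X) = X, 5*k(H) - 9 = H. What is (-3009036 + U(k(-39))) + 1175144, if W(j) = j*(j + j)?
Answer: -1833892 + I*√69 ≈ -1.8339e+6 + 8.3066*I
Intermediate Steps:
k(H) = 9/5 + H/5
W(j) = 2*j² (W(j) = j*(2*j) = 2*j²)
t(M, C) = 3*M (t(M, C) = M + 2*M = 3*M)
U(s) = I*√69 (U(s) = √(3*(-23) + 2*0²) = √(-69 + 2*0) = √(-69 + 0) = √(-69) = I*√69)
(-3009036 + U(k(-39))) + 1175144 = (-3009036 + I*√69) + 1175144 = -1833892 + I*√69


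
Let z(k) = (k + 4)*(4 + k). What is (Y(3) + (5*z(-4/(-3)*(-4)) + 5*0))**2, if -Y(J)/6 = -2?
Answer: 35344/81 ≈ 436.35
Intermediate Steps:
Y(J) = 12 (Y(J) = -6*(-2) = 12)
z(k) = (4 + k)**2 (z(k) = (4 + k)*(4 + k) = (4 + k)**2)
(Y(3) + (5*z(-4/(-3)*(-4)) + 5*0))**2 = (12 + (5*(4 - 4/(-3)*(-4))**2 + 5*0))**2 = (12 + (5*(4 - 4*(-1/3)*(-4))**2 + 0))**2 = (12 + (5*(4 + (4/3)*(-4))**2 + 0))**2 = (12 + (5*(4 - 16/3)**2 + 0))**2 = (12 + (5*(-4/3)**2 + 0))**2 = (12 + (5*(16/9) + 0))**2 = (12 + (80/9 + 0))**2 = (12 + 80/9)**2 = (188/9)**2 = 35344/81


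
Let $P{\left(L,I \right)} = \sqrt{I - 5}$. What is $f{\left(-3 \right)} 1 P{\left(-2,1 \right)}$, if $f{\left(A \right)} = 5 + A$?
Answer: $4 i \approx 4.0 i$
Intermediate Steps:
$P{\left(L,I \right)} = \sqrt{-5 + I}$
$f{\left(-3 \right)} 1 P{\left(-2,1 \right)} = \left(5 - 3\right) 1 \sqrt{-5 + 1} = 2 \cdot 1 \sqrt{-4} = 2 \cdot 2 i = 4 i$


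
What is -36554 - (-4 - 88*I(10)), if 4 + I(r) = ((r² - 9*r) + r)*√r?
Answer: -36902 + 1760*√10 ≈ -31336.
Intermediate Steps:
I(r) = -4 + √r*(r² - 8*r) (I(r) = -4 + ((r² - 9*r) + r)*√r = -4 + (r² - 8*r)*√r = -4 + √r*(r² - 8*r))
-36554 - (-4 - 88*I(10)) = -36554 - (-4 - 88*(-4 + 10^(5/2) - 80*√10)) = -36554 - (-4 - 88*(-4 + 100*√10 - 80*√10)) = -36554 - (-4 - 88*(-4 + 20*√10)) = -36554 - (-4 + (352 - 1760*√10)) = -36554 - (348 - 1760*√10) = -36554 + (-348 + 1760*√10) = -36902 + 1760*√10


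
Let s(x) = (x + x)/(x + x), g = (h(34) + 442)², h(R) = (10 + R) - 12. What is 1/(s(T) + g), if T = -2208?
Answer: 1/224677 ≈ 4.4508e-6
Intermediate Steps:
h(R) = -2 + R
g = 224676 (g = ((-2 + 34) + 442)² = (32 + 442)² = 474² = 224676)
s(x) = 1 (s(x) = (2*x)/((2*x)) = (2*x)*(1/(2*x)) = 1)
1/(s(T) + g) = 1/(1 + 224676) = 1/224677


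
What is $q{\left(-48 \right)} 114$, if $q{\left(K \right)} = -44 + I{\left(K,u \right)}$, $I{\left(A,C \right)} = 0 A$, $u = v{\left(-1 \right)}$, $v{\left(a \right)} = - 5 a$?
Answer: $-5016$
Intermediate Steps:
$u = 5$ ($u = \left(-5\right) \left(-1\right) = 5$)
$I{\left(A,C \right)} = 0$
$q{\left(K \right)} = -44$ ($q{\left(K \right)} = -44 + 0 = -44$)
$q{\left(-48 \right)} 114 = \left(-44\right) 114 = -5016$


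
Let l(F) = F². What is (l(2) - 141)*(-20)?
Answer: 2740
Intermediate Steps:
(l(2) - 141)*(-20) = (2² - 141)*(-20) = (4 - 141)*(-20) = -137*(-20) = 2740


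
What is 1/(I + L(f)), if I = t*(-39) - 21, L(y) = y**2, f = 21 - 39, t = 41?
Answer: -1/1296 ≈ -0.00077160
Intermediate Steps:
f = -18
I = -1620 (I = 41*(-39) - 21 = -1599 - 21 = -1620)
1/(I + L(f)) = 1/(-1620 + (-18)**2) = 1/(-1620 + 324) = 1/(-1296) = -1/1296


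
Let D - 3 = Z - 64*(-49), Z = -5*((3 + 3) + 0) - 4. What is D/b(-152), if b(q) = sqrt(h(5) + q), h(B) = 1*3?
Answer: -3105*I*sqrt(149)/149 ≈ -254.37*I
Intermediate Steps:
h(B) = 3
Z = -34 (Z = -5*(6 + 0) - 4 = -5*6 - 4 = -30 - 4 = -34)
b(q) = sqrt(3 + q)
D = 3105 (D = 3 + (-34 - 64*(-49)) = 3 + (-34 + 3136) = 3 + 3102 = 3105)
D/b(-152) = 3105/(sqrt(3 - 152)) = 3105/(sqrt(-149)) = 3105/((I*sqrt(149))) = 3105*(-I*sqrt(149)/149) = -3105*I*sqrt(149)/149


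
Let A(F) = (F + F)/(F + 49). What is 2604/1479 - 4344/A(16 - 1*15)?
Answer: -53538932/493 ≈ -1.0860e+5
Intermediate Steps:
A(F) = 2*F/(49 + F) (A(F) = (2*F)/(49 + F) = 2*F/(49 + F))
2604/1479 - 4344/A(16 - 1*15) = 2604/1479 - 4344*(49 + (16 - 1*15))/(2*(16 - 1*15)) = 2604*(1/1479) - 4344*(49 + (16 - 15))/(2*(16 - 15)) = 868/493 - 4344/(2*1/(49 + 1)) = 868/493 - 4344/(2*1/50) = 868/493 - 4344/(2*1*(1/50)) = 868/493 - 4344/1/25 = 868/493 - 4344*25 = 868/493 - 108600 = -53538932/493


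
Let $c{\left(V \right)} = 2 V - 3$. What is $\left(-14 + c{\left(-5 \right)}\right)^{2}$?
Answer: $729$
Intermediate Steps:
$c{\left(V \right)} = -3 + 2 V$
$\left(-14 + c{\left(-5 \right)}\right)^{2} = \left(-14 + \left(-3 + 2 \left(-5\right)\right)\right)^{2} = \left(-14 - 13\right)^{2} = \left(-27\right)^{2} = 729$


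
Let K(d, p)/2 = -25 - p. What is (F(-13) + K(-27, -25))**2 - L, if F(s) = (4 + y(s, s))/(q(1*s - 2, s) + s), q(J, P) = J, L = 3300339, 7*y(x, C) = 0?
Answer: -161716610/49 ≈ -3.3003e+6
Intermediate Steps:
y(x, C) = 0 (y(x, C) = (1/7)*0 = 0)
K(d, p) = -50 - 2*p (K(d, p) = 2*(-25 - p) = -50 - 2*p)
F(s) = 4/(-2 + 2*s) (F(s) = (4 + 0)/((1*s - 2) + s) = 4/((s - 2) + s) = 4/((-2 + s) + s) = 4/(-2 + 2*s))
(F(-13) + K(-27, -25))**2 - L = (2/(-1 - 13) + (-50 - 2*(-25)))**2 - 1*3300339 = (2/(-14) + (-50 + 50))**2 - 3300339 = (2*(-1/14) + 0)**2 - 3300339 = (-1/7 + 0)**2 - 3300339 = (-1/7)**2 - 3300339 = 1/49 - 3300339 = -161716610/49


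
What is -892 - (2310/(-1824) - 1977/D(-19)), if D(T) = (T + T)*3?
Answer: -276055/304 ≈ -908.08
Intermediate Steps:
D(T) = 6*T (D(T) = (2*T)*3 = 6*T)
-892 - (2310/(-1824) - 1977/D(-19)) = -892 - (2310/(-1824) - 1977/(6*(-19))) = -892 - (2310*(-1/1824) - 1977/(-114)) = -892 - (-385/304 - 1977*(-1/114)) = -892 - (-385/304 + 659/38) = -892 - 1*4887/304 = -892 - 4887/304 = -276055/304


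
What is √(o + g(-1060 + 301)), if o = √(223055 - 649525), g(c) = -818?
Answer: √(-818 + I*√426470) ≈ 10.694 + 30.534*I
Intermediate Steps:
o = I*√426470 (o = √(-426470) = I*√426470 ≈ 653.05*I)
√(o + g(-1060 + 301)) = √(I*√426470 - 818) = √(-818 + I*√426470)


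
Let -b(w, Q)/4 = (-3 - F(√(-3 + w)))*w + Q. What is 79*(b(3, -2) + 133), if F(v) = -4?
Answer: 10191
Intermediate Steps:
b(w, Q) = -4*Q - 4*w (b(w, Q) = -4*((-3 - 1*(-4))*w + Q) = -4*((-3 + 4)*w + Q) = -4*(1*w + Q) = -4*(w + Q) = -4*(Q + w) = -4*Q - 4*w)
79*(b(3, -2) + 133) = 79*((-4*(-2) - 4*3) + 133) = 79*((8 - 12) + 133) = 79*(-4 + 133) = 79*129 = 10191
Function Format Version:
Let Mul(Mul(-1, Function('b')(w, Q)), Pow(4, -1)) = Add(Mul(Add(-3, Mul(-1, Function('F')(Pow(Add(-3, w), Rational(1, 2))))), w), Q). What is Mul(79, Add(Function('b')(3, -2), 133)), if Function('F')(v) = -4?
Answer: 10191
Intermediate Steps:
Function('b')(w, Q) = Add(Mul(-4, Q), Mul(-4, w)) (Function('b')(w, Q) = Mul(-4, Add(Mul(Add(-3, Mul(-1, -4)), w), Q)) = Mul(-4, Add(Mul(Add(-3, 4), w), Q)) = Mul(-4, Add(Mul(1, w), Q)) = Mul(-4, Add(w, Q)) = Mul(-4, Add(Q, w)) = Add(Mul(-4, Q), Mul(-4, w)))
Mul(79, Add(Function('b')(3, -2), 133)) = Mul(79, Add(Add(Mul(-4, -2), Mul(-4, 3)), 133)) = Mul(79, Add(Add(8, -12), 133)) = Mul(79, Add(-4, 133)) = Mul(79, 129) = 10191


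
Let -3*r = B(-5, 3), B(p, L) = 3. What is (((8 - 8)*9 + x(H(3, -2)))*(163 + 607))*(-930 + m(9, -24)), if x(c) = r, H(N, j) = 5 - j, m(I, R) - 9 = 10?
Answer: 701470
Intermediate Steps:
m(I, R) = 19 (m(I, R) = 9 + 10 = 19)
r = -1 (r = -⅓*3 = -1)
x(c) = -1
(((8 - 8)*9 + x(H(3, -2)))*(163 + 607))*(-930 + m(9, -24)) = (((8 - 8)*9 - 1)*(163 + 607))*(-930 + 19) = ((0*9 - 1)*770)*(-911) = ((0 - 1)*770)*(-911) = -1*770*(-911) = -770*(-911) = 701470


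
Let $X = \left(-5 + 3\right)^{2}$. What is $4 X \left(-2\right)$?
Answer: $-32$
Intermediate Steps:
$X = 4$ ($X = \left(-2\right)^{2} = 4$)
$4 X \left(-2\right) = 4 \cdot 4 \left(-2\right) = 16 \left(-2\right) = -32$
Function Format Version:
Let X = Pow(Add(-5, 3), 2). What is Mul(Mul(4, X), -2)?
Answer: -32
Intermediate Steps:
X = 4 (X = Pow(-2, 2) = 4)
Mul(Mul(4, X), -2) = Mul(Mul(4, 4), -2) = Mul(16, -2) = -32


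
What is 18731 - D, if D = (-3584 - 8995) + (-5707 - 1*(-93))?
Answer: 36924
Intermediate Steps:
D = -18193 (D = -12579 + (-5707 + 93) = -12579 - 5614 = -18193)
18731 - D = 18731 - 1*(-18193) = 18731 + 18193 = 36924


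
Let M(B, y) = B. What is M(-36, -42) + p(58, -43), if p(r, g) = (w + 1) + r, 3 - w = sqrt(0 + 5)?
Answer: 26 - sqrt(5) ≈ 23.764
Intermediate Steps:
w = 3 - sqrt(5) (w = 3 - sqrt(0 + 5) = 3 - sqrt(5) ≈ 0.76393)
p(r, g) = 4 + r - sqrt(5) (p(r, g) = ((3 - sqrt(5)) + 1) + r = (4 - sqrt(5)) + r = 4 + r - sqrt(5))
M(-36, -42) + p(58, -43) = -36 + (4 + 58 - sqrt(5)) = -36 + (62 - sqrt(5)) = 26 - sqrt(5)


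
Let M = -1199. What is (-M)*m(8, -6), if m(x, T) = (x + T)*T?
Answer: -14388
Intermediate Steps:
m(x, T) = T*(T + x) (m(x, T) = (T + x)*T = T*(T + x))
(-M)*m(8, -6) = (-1*(-1199))*(-6*(-6 + 8)) = 1199*(-6*2) = 1199*(-12) = -14388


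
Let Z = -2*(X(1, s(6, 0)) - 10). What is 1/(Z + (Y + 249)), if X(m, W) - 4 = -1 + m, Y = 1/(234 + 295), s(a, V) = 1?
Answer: 529/138070 ≈ 0.0038314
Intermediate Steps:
Y = 1/529 ≈ 0.0018904
X(m, W) = 3 + m (X(m, W) = 4 + (-1 + m) = 3 + m)
Z = 12 (Z = -2*((3 + 1) - 10) = -2*(4 - 10) = -2*(-6) = 12)
1/(Z + (Y + 249)) = 1/(12 + (1/529 + 249)) = 1/(12 + 131722/529) = 1/(138070/529) = 529/138070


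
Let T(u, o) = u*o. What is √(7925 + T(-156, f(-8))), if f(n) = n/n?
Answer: √7769 ≈ 88.142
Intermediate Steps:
f(n) = 1
T(u, o) = o*u
√(7925 + T(-156, f(-8))) = √(7925 + 1*(-156)) = √(7925 - 156) = √7769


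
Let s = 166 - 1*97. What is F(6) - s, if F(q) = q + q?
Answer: -57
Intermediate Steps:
F(q) = 2*q
s = 69 (s = 166 - 97 = 69)
F(6) - s = 2*6 - 1*69 = 12 - 69 = -57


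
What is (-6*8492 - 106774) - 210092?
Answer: -367818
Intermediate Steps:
(-6*8492 - 106774) - 210092 = (-50952 - 106774) - 210092 = -157726 - 210092 = -367818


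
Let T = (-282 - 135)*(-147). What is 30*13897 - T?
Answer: 355611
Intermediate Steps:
T = 61299 (T = -417*(-147) = 61299)
30*13897 - T = 30*13897 - 1*61299 = 416910 - 61299 = 355611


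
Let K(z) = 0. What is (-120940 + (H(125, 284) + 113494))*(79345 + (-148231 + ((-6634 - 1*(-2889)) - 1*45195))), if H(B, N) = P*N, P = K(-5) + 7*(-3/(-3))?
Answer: 643094308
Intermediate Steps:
P = 7 (P = 0 + 7*(-3/(-3)) = 0 + 7*(-3*(-⅓)) = 0 + 7*1 = 0 + 7 = 7)
H(B, N) = 7*N
(-120940 + (H(125, 284) + 113494))*(79345 + (-148231 + ((-6634 - 1*(-2889)) - 1*45195))) = (-120940 + (7*284 + 113494))*(79345 + (-148231 + ((-6634 - 1*(-2889)) - 1*45195))) = (-120940 + (1988 + 113494))*(79345 + (-148231 + ((-6634 + 2889) - 45195))) = (-120940 + 115482)*(79345 + (-148231 + (-3745 - 45195))) = -5458*(79345 + (-148231 - 48940)) = -5458*(79345 - 197171) = -5458*(-117826) = 643094308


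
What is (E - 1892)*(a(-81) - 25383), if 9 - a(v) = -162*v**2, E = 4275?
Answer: 2472381564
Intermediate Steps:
a(v) = 9 + 162*v**2 (a(v) = 9 - (-162)*v**2 = 9 + 162*v**2)
(E - 1892)*(a(-81) - 25383) = (4275 - 1892)*((9 + 162*(-81)**2) - 25383) = 2383*((9 + 162*6561) - 25383) = 2383*((9 + 1062882) - 25383) = 2383*(1062891 - 25383) = 2383*1037508 = 2472381564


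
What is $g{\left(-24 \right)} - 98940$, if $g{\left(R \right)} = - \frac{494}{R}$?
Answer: $- \frac{1187033}{12} \approx -98919.0$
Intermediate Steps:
$g{\left(-24 \right)} - 98940 = - \frac{494}{-24} - 98940 = \left(-494\right) \left(- \frac{1}{24}\right) - 98940 = \frac{247}{12} - 98940 = - \frac{1187033}{12}$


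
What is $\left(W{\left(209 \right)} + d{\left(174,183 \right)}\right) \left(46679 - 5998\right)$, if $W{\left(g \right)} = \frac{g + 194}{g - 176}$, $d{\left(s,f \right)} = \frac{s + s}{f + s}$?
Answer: $\frac{123921505}{231} \approx 5.3646 \cdot 10^{5}$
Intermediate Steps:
$d{\left(s,f \right)} = \frac{2 s}{f + s}$
$W{\left(g \right)} = \frac{194 + g}{-176 + g}$
$\left(W{\left(209 \right)} + d{\left(174,183 \right)}\right) \left(46679 - 5998\right) = \left(\frac{194 + 209}{-176 + 209} + 2 \cdot 174 \frac{1}{183 + 174}\right) \left(46679 - 5998\right) = \left(\frac{1}{33} \cdot 403 + 2 \cdot 174 \cdot \frac{1}{357}\right) 40681 = \left(\frac{403}{33} + \frac{116}{119}\right) 40681 = \frac{51785}{3927} \cdot 40681 = \frac{123921505}{231}$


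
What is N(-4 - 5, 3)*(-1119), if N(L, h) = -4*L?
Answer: -40284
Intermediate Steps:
N(-4 - 5, 3)*(-1119) = -4*(-4 - 5)*(-1119) = -4*(-9)*(-1119) = 36*(-1119) = -40284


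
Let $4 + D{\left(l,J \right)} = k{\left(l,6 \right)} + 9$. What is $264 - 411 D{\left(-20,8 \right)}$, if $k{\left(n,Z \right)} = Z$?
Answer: $-4257$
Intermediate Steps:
$D{\left(l,J \right)} = 11$ ($D{\left(l,J \right)} = -4 + \left(6 + 9\right) = -4 + 15 = 11$)
$264 - 411 D{\left(-20,8 \right)} = 264 - 4521 = -4257$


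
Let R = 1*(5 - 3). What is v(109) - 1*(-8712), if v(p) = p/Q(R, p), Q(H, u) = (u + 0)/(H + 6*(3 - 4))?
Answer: 8708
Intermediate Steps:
R = 2 (R = 1*2 = 2)
Q(H, u) = u/(-6 + H) (Q(H, u) = u/(H + 6*(-1)) = u/(H - 6) = u/(-6 + H))
v(p) = -4 (v(p) = p/((p/(-6 + 2))) = p/((p/(-4))) = p/((p*(-¼))) = p/((-p/4)) = p*(-4/p) = -4)
v(109) - 1*(-8712) = -4 - 1*(-8712) = -4 + 8712 = 8708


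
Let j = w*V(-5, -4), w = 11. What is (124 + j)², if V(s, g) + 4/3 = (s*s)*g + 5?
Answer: 7879249/9 ≈ 8.7547e+5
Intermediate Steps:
V(s, g) = 11/3 + g*s² (V(s, g) = -4/3 + ((s*s)*g + 5) = -4/3 + (s²*g + 5) = -4/3 + (g*s² + 5) = -4/3 + (5 + g*s²) = 11/3 + g*s²)
j = -3179/3 (j = 11*(11/3 - 4*(-5)²) = 11*(11/3 - 4*25) = 11*(11/3 - 100) = 11*(-289/3) = -3179/3 ≈ -1059.7)
(124 + j)² = (124 - 3179/3)² = (-2807/3)² = 7879249/9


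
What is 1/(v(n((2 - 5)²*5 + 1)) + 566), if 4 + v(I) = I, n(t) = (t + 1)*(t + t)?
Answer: 1/4886 ≈ 0.00020467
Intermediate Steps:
n(t) = 2*t*(1 + t) (n(t) = (1 + t)*(2*t) = 2*t*(1 + t))
v(I) = -4 + I
1/(v(n((2 - 5)²*5 + 1)) + 566) = 1/((-4 + 2*((2 - 5)²*5 + 1)*(1 + ((2 - 5)²*5 + 1))) + 566) = 1/((-4 + 2*((-3)²*5 + 1)*(1 + ((-3)²*5 + 1))) + 566) = 1/((-4 + 2*(9*5 + 1)*(1 + (9*5 + 1))) + 566) = 1/((-4 + 2*(45 + 1)*(1 + (45 + 1))) + 566) = 1/((-4 + 2*46*(1 + 46)) + 566) = 1/((-4 + 2*46*47) + 566) = 1/((-4 + 4324) + 566) = 1/(4320 + 566) = 1/4886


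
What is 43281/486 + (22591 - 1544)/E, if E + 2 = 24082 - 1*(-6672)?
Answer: 24837151/276768 ≈ 89.740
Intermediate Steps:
E = 30752 (E = -2 + (24082 - 1*(-6672)) = -2 + (24082 + 6672) = -2 + 30754 = 30752)
43281/486 + (22591 - 1544)/E = 43281/486 + (22591 - 1544)/30752 = 43281*(1/486) + 21047*(1/30752) = 1603/18 + 21047/30752 = 24837151/276768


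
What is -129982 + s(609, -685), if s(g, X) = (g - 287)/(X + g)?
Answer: -4939477/38 ≈ -1.2999e+5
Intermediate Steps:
s(g, X) = (-287 + g)/(X + g)
-129982 + s(609, -685) = -129982 + (-287 + 609)/(-685 + 609) = -129982 + 322/(-76) = -129982 - 1/76*322 = -129982 - 161/38 = -4939477/38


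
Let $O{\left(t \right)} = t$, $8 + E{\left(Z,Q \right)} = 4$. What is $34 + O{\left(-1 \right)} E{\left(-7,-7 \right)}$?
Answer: $38$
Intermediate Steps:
$E{\left(Z,Q \right)} = -4$ ($E{\left(Z,Q \right)} = -8 + 4 = -4$)
$34 + O{\left(-1 \right)} E{\left(-7,-7 \right)} = 34 - -4 = 34 + 4 = 38$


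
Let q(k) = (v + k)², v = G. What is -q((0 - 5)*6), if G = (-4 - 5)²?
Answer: -2601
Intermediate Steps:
G = 81 (G = (-9)² = 81)
v = 81
q(k) = (81 + k)²
-q((0 - 5)*6) = -(81 + (0 - 5)*6)² = -(81 - 5*6)² = -(81 - 30)² = -1*51² = -1*2601 = -2601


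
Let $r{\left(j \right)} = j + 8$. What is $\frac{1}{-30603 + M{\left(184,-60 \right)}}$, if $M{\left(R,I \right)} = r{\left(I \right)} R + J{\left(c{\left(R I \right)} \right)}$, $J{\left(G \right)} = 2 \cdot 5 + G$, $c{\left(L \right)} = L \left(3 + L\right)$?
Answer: $\frac{1}{121808319} \approx 8.2096 \cdot 10^{-9}$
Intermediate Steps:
$r{\left(j \right)} = 8 + j$
$J{\left(G \right)} = 10 + G$
$M{\left(R,I \right)} = 10 + R \left(8 + I\right) + I R \left(3 + I R\right)$ ($M{\left(R,I \right)} = \left(8 + I\right) R + \left(10 + R I \left(3 + R I\right)\right) = R \left(8 + I\right) + \left(10 + I R \left(3 + I R\right)\right) = 10 + R \left(8 + I\right) + I R \left(3 + I R\right)$)
$\frac{1}{-30603 + M{\left(184,-60 \right)}} = \frac{1}{-30603 + \left(10 + 184 \left(8 - 60\right) - 11040 \left(3 - 11040\right)\right)} = \frac{1}{-30603 + \left(10 + 184 \left(-52\right) - 11040 \left(3 - 11040\right)\right)} = \frac{1}{-30603 - \left(9558 - 121848480\right)} = \frac{1}{-30603 + \left(10 - 9568 + 121848480\right)} = \frac{1}{-30603 + 121838922} = \frac{1}{121808319}$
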